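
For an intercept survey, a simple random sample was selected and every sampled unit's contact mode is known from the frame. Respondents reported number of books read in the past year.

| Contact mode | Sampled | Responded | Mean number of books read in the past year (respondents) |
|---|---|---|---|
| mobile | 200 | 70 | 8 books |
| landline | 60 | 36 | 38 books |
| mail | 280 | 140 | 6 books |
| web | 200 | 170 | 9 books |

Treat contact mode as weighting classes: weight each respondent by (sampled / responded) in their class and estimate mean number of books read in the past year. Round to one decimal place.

9.9

Class response rates: mobile 70/200 = 35%, landline 36/60 = 60%, mail 140/280 = 50%, web 170/200 = 85%.
Each respondent's weight = sampled/responded in their class; summing within a class gives n_sampled, so:
  mobile: 200 × 8 = 1600
  landline: 60 × 38 = 2280
  mail: 280 × 6 = 1680
  web: 200 × 9 = 1800
Adjusted estimate = 7360 / 740 = 9.94595 → 9.9.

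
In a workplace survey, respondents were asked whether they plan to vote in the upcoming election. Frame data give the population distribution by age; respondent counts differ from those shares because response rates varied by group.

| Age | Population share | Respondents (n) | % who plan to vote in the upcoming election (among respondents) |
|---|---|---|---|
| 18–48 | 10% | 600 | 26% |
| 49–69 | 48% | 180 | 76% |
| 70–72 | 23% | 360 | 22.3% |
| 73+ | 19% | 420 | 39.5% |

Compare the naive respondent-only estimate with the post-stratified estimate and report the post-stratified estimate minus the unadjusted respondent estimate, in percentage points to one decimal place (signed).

Unadjusted (pooled respondent) estimate weights by respondent counts:
  (600/1560)×26 + (180/1560)×76 + (360/1560)×22.3 + (420/1560)×39.5 = 34.55%
Reweighting by population age shares:
  0.1×26 + 0.48×76 + 0.23×22.3 + 0.19×39.5 = 51.714%
Difference = 51.714 − 34.55 = 17.164 pp.

+17.2 percentage points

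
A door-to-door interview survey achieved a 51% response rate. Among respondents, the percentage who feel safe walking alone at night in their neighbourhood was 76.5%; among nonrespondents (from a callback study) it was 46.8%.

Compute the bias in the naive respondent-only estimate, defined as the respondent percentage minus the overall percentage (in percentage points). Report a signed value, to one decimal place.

+14.6 percentage points

Nonresponse fraction = 1 − 0.51 = 0.49.
Bias = (nonresponse fraction) × (respondent percentage − nonrespondent percentage)
     = 0.49 × (76.5 − 46.8) = 0.49 × 29.7 = 14.553.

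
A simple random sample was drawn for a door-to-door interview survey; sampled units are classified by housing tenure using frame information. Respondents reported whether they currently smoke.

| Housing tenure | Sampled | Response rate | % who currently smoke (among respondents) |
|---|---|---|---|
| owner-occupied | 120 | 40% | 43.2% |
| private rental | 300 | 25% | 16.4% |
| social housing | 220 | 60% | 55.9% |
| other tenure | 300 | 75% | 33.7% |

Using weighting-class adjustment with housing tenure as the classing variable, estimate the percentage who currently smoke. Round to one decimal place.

Inverse-response-rate weighting restores each class to its sampled count, so class totals weight by n_sampled:
  owner-occupied: 120 × 43.2 = 5184
  private rental: 300 × 16.4 = 4920
  social housing: 220 × 55.9 = 12,298
  other tenure: 300 × 33.7 = 10,110
Adjusted estimate = 32,512 / 940 = 34.5872 → 34.6%.

34.6%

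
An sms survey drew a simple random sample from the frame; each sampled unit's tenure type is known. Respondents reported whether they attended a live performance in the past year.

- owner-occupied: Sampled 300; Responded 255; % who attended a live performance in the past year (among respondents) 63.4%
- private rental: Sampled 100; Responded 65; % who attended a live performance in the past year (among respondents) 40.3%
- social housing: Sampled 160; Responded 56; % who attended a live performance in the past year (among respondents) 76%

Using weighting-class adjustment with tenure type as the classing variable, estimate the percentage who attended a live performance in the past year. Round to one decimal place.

62.9%

Class response rates: owner-occupied 255/300 = 85%, private rental 65/100 = 65%, social housing 56/160 = 35%.
Inverse-response-rate weighting restores each class to its sampled count, so class totals weight by n_sampled:
  owner-occupied: 300 × 63.4 = 19,020
  private rental: 100 × 40.3 = 4030
  social housing: 160 × 76 = 12,160
Adjusted estimate = 35,210 / 560 = 62.875 → 62.9%.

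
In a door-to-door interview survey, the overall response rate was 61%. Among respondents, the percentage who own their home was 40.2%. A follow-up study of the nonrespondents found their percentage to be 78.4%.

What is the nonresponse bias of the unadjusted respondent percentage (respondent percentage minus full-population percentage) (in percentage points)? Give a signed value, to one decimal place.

Nonresponse fraction = 1 − 0.61 = 0.39.
Bias = (nonresponse fraction) × (respondent percentage − nonrespondent percentage)
     = 0.39 × (40.2 − 78.4) = 0.39 × -38.2 = -14.898.

-14.9 percentage points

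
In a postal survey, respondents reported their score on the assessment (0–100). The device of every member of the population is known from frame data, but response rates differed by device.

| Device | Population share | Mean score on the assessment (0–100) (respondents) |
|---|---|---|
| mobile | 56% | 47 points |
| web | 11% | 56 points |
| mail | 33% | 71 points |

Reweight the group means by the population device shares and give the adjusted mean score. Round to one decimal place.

Post-stratification weights by population share, not respondent share:
  mobile: 0.56 × 47 = 26.32
  web: 0.11 × 56 = 6.16
  mail: 0.33 × 71 = 23.43
Post-stratified estimate = 55.91 → 55.9.

55.9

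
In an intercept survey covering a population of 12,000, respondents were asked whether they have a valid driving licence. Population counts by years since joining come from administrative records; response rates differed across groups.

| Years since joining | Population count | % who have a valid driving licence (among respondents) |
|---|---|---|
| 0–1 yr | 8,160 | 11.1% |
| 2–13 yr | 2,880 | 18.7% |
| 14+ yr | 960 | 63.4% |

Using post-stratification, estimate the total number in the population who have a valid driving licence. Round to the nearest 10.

2,050

Apply each group's respondent rate to its population count:
  0–1 yr: 8,160 × 11.1% = 905.76
  2–13 yr: 2,880 × 18.7% = 538.56
  14+ yr: 960 × 63.4% = 608.64
Estimated total = 2052.96 → 2,050.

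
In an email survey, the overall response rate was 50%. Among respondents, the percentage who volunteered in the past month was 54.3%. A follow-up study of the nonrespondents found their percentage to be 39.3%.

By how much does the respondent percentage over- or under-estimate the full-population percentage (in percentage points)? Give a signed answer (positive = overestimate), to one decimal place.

Nonresponse fraction = 1 − 0.5 = 0.5.
Bias = (nonresponse fraction) × (respondent percentage − nonrespondent percentage)
     = 0.5 × (54.3 − 39.3) = 0.5 × 15 = 7.5.

+7.5 percentage points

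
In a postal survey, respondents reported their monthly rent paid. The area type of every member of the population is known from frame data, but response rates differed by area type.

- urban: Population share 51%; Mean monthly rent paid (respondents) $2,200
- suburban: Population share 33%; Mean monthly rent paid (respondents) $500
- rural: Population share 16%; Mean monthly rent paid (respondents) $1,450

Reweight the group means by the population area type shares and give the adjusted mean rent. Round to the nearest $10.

Post-stratification weights by population share, not respondent share:
  urban: 0.51 × 2200 = 1122
  suburban: 0.33 × 500 = 165
  rural: 0.16 × 1450 = 232
Post-stratified estimate = 1519 → $1,520.

$1,520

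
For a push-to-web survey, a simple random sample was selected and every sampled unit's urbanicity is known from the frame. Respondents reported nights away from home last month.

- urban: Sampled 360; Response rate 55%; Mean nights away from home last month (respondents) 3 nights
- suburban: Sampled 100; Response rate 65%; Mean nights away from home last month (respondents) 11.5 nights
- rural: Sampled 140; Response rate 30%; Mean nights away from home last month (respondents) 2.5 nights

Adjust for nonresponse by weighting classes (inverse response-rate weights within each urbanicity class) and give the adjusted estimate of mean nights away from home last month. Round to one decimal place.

4.3

Each respondent's weight = sampled/responded in their class; summing within a class gives n_sampled, so:
  urban: 360 × 3 = 1080
  suburban: 100 × 11.5 = 1150
  rural: 140 × 2.5 = 350
Adjusted estimate = 2580 / 600 = 4.3 → 4.3.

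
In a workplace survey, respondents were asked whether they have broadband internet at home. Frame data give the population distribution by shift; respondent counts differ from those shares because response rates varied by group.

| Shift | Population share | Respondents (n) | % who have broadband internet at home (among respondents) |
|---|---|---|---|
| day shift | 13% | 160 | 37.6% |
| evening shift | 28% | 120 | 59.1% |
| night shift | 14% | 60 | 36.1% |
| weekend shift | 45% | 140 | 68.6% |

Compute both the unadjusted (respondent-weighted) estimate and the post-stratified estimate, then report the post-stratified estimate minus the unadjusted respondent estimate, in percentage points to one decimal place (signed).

+5.5 percentage points

Unadjusted (pooled respondent) estimate weights by respondent counts:
  (160/480)×37.6 + (120/480)×59.1 + (60/480)×36.1 + (140/480)×68.6 = 51.8292%
Post-stratifying to population shares instead:
  0.13×37.6 + 0.28×59.1 + 0.14×36.1 + 0.45×68.6 = 57.36%
Difference = 57.36 − 51.8292 = 5.5308 pp.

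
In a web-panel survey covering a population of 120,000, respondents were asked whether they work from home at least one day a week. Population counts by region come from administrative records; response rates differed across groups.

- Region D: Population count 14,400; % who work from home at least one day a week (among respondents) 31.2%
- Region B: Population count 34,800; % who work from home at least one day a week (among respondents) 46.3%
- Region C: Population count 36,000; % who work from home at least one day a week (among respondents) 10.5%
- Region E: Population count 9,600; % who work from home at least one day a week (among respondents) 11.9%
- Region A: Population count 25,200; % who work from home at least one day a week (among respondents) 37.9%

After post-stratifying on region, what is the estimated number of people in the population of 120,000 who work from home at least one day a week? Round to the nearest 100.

Apply each group's respondent rate to its population count:
  Region D: 14,400 × 31.2% = 4492.8
  Region B: 34,800 × 46.3% = 16112.4
  Region C: 36,000 × 10.5% = 3780
  Region E: 9,600 × 11.9% = 1142.4
  Region A: 25,200 × 37.9% = 9550.8
Estimated total = 35078.4 → 35,100.

35,100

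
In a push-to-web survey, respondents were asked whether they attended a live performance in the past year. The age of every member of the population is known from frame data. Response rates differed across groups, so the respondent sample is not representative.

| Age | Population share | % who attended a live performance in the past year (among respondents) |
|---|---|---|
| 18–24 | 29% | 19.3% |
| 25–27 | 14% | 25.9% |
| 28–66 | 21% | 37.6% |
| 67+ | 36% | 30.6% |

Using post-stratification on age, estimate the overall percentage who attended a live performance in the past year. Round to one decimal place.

28.1%

Reweight to the known age distribution:
  18–24: 0.29 × 19.3 = 5.597
  25–27: 0.14 × 25.9 = 3.626
  28–66: 0.21 × 37.6 = 7.896
  67+: 0.36 × 30.6 = 11.016
Post-stratified estimate = 28.135 → 28.1%.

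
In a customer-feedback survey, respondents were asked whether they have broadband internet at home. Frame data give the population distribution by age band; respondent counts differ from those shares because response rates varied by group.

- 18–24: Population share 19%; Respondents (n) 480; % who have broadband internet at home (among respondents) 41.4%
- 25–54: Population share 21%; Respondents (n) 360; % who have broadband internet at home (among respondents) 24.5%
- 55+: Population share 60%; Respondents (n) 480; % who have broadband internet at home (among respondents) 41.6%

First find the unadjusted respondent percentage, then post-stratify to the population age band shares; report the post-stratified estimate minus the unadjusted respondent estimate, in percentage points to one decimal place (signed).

+1.1 percentage points

Naive respondent-only estimate (weights = respondent counts):
  (480/1320)×41.4 + (360/1320)×24.5 + (480/1320)×41.6 = 36.8636%
Post-stratifying to population shares instead:
  0.19×41.4 + 0.21×24.5 + 0.6×41.6 = 37.971%
Difference = 37.971 − 36.8636 = 1.1074 pp.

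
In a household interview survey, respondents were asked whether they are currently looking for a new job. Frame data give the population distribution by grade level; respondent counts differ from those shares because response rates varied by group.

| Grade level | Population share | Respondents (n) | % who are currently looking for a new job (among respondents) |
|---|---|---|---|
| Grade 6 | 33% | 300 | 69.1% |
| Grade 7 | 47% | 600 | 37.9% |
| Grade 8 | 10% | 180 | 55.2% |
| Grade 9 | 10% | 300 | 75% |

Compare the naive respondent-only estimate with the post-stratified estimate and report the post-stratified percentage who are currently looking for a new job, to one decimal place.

53.6%

Unadjusted (pooled respondent) estimate weights by respondent counts:
  (300/1380)×69.1 + (600/1380)×37.9 + (180/1380)×55.2 + (300/1380)×75 = 55.0043%
Post-stratified estimate weights by population shares:
  0.33×69.1 + 0.47×37.9 + 0.1×55.2 + 0.1×75 = 53.636%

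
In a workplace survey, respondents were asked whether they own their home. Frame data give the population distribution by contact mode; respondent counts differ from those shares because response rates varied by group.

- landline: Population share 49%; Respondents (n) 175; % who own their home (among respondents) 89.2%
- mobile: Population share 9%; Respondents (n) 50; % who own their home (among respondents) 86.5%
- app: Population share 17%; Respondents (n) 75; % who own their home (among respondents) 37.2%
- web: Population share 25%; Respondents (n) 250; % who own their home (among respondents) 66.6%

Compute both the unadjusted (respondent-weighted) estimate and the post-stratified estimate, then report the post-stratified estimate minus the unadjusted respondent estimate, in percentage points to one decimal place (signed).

Without adjustment, the pooled respondent share is:
  (175/550)×89.2 + (50/550)×86.5 + (75/550)×37.2 + (250/550)×66.6 = 71.5909%
Reweighting by population contact mode shares:
  0.49×89.2 + 0.09×86.5 + 0.17×37.2 + 0.25×66.6 = 74.467%
Difference = 74.467 − 71.5909 = 2.8761 pp.

+2.9 percentage points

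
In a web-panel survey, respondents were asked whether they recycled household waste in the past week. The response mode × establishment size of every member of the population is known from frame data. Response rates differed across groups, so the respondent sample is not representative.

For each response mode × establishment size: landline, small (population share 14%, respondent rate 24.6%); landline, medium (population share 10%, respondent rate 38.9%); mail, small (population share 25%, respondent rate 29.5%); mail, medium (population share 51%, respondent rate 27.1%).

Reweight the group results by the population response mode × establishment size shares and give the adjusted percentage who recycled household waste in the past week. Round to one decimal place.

28.5%

Each cell contributes population-share × respondent value:
  landline, small: 0.14 × 24.6 = 3.444
  landline, medium: 0.1 × 38.9 = 3.89
  mail, small: 0.25 × 29.5 = 7.375
  mail, medium: 0.51 × 27.1 = 13.821
Post-stratified estimate = 28.53 → 28.5%.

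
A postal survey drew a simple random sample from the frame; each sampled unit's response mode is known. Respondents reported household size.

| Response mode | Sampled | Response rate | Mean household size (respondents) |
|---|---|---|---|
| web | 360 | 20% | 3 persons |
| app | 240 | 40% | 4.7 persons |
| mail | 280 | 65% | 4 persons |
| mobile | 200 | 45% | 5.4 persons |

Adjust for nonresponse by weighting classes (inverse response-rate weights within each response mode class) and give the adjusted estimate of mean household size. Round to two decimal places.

Each respondent's weight = sampled/responded in their class; summing within a class gives n_sampled, so:
  web: 360 × 3 = 1080
  app: 240 × 4.7 = 1128
  mail: 280 × 4 = 1120
  mobile: 200 × 5.4 = 1080
Adjusted estimate = 4408 / 1,080 = 4.08148 → 4.08.

4.08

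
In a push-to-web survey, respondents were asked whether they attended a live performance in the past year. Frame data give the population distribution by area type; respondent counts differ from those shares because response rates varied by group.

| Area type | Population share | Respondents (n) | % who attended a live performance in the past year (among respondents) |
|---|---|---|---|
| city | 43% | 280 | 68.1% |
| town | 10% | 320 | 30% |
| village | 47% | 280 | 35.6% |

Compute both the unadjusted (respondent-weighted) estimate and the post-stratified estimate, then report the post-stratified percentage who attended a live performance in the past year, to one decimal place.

49.0%

Naive respondent-only estimate (weights = respondent counts):
  (280/880)×68.1 + (320/880)×30 + (280/880)×35.6 = 43.9045%
Post-stratified estimate weights by population shares:
  0.43×68.1 + 0.1×30 + 0.47×35.6 = 49.015%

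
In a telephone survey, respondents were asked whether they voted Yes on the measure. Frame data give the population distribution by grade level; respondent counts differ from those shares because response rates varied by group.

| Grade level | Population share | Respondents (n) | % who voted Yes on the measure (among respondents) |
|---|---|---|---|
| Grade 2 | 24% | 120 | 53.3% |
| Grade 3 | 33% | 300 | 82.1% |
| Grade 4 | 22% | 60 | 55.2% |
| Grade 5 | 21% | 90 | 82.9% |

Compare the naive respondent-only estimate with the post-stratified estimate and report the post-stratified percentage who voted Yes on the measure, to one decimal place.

69.4%

Naive respondent-only estimate (weights = respondent counts):
  (120/570)×53.3 + (300/570)×82.1 + (60/570)×55.2 + (90/570)×82.9 = 73.3316%
Post-stratifying to population shares instead:
  0.24×53.3 + 0.33×82.1 + 0.22×55.2 + 0.21×82.9 = 69.438%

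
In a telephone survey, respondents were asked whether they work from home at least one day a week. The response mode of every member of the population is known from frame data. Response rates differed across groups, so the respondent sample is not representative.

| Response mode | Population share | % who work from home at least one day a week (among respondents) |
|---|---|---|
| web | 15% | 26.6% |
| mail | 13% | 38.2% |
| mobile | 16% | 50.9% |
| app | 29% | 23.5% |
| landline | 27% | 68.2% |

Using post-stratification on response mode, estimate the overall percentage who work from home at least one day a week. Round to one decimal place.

42.3%

Each cell contributes population-share × respondent value:
  web: 0.15 × 26.6 = 3.99
  mail: 0.13 × 38.2 = 4.966
  mobile: 0.16 × 50.9 = 8.144
  app: 0.29 × 23.5 = 6.815
  landline: 0.27 × 68.2 = 18.414
Post-stratified estimate = 42.329 → 42.3%.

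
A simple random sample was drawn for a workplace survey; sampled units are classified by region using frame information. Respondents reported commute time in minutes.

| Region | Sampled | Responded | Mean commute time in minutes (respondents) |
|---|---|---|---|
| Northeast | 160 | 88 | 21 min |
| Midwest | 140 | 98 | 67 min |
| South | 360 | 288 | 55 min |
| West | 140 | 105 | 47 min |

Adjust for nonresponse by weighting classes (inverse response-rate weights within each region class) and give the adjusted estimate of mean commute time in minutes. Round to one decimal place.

48.9

Class response rates: Northeast 88/160 = 55%, Midwest 98/140 = 70%, South 288/360 = 80%, West 105/140 = 75%.
Weighting each respondent by the inverse class response rate inflates each class back to its sampled size, so the class weight is n_sampled:
  Northeast: 160 × 21 = 3360
  Midwest: 140 × 67 = 9380
  South: 360 × 55 = 19,800
  West: 140 × 47 = 6580
Adjusted estimate = 39,120 / 800 = 48.9 → 48.9.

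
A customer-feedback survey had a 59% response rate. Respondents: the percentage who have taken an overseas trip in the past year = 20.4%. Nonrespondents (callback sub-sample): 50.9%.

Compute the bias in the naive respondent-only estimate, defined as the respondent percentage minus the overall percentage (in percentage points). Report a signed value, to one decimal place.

-12.5 percentage points

Nonresponse fraction = 1 − 0.59 = 0.41.
Bias = (nonresponse fraction) × (respondent percentage − nonrespondent percentage)
     = 0.41 × (20.4 − 50.9) = 0.41 × -30.5 = -12.505.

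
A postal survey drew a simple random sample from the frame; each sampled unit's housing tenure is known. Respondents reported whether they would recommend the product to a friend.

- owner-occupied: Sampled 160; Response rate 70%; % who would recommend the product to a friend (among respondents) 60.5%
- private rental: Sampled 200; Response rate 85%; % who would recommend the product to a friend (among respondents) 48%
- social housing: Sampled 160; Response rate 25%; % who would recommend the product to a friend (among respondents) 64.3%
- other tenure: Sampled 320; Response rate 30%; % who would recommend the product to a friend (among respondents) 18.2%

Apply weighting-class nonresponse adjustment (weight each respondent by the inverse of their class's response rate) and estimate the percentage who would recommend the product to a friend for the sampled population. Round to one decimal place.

Each respondent's weight = sampled/responded in their class; summing within a class gives n_sampled, so:
  owner-occupied: 160 × 60.5 = 9680
  private rental: 200 × 48 = 9600
  social housing: 160 × 64.3 = 10,288
  other tenure: 320 × 18.2 = 5824
Adjusted estimate = 35,392 / 840 = 42.1333 → 42.1%.

42.1%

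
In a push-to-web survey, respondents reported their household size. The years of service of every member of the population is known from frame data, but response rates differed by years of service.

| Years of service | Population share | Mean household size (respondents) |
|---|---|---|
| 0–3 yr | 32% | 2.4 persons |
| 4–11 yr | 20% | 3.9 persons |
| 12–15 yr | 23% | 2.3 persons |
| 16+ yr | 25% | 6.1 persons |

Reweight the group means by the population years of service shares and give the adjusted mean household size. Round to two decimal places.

3.60

Weight each group's respondent value by its population share:
  0–3 yr: 0.32 × 2.4 = 0.768
  4–11 yr: 0.2 × 3.9 = 0.78
  12–15 yr: 0.23 × 2.3 = 0.529
  16+ yr: 0.25 × 6.1 = 1.525
Post-stratified estimate = 3.602 → 3.60.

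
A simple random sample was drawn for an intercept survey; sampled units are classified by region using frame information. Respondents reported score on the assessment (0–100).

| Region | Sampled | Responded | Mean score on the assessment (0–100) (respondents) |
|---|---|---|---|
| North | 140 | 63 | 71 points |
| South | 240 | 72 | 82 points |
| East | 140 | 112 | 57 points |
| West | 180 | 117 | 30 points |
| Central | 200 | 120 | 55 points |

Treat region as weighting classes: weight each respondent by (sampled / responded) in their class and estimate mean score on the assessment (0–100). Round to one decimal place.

Response rates by class: North 63/140 = 45%, South 72/240 = 30%, East 112/140 = 80%, West 117/180 = 65%, Central 120/200 = 60%.
Each respondent's weight = sampled/responded in their class; summing within a class gives n_sampled, so:
  North: 140 × 71 = 9940
  South: 240 × 82 = 19,680
  East: 140 × 57 = 7980
  West: 180 × 30 = 5400
  Central: 200 × 55 = 11,000
Adjusted estimate = 54,000 / 900 = 60 → 60.0.

60.0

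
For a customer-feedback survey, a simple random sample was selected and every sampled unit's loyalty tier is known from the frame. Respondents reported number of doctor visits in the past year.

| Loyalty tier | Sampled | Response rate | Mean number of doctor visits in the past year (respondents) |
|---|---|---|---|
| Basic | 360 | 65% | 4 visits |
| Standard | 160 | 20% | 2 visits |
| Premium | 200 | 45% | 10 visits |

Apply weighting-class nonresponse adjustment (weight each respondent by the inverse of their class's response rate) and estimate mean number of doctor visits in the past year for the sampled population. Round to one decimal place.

Weighting each respondent by the inverse class response rate inflates each class back to its sampled size, so the class weight is n_sampled:
  Basic: 360 × 4 = 1440
  Standard: 160 × 2 = 320
  Premium: 200 × 10 = 2000
Adjusted estimate = 3760 / 720 = 5.22222 → 5.2.

5.2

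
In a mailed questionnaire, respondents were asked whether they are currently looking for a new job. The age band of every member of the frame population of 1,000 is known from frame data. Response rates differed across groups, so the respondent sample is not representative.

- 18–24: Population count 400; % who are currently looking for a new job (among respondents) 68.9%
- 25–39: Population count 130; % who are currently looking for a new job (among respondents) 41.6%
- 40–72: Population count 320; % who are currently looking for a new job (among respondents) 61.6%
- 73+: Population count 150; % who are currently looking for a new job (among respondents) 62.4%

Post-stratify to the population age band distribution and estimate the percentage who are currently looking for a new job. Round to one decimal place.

62.0%

Reweight to the known age band distribution:
  18–24: (400/1,000) × 68.9 = 27.56
  25–39: (130/1,000) × 41.6 = 5.408
  40–72: (320/1,000) × 61.6 = 19.712
  73+: (150/1,000) × 62.4 = 9.36
Post-stratified estimate = 62.04 → 62.0%.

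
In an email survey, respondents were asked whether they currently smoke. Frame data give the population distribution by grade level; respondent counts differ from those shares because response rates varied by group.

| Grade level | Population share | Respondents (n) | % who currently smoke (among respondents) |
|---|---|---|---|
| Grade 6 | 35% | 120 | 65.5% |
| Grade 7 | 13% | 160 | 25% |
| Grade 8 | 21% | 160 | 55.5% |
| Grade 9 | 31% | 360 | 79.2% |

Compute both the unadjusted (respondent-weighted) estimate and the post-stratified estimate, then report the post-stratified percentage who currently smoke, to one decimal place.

Naive respondent-only estimate (weights = respondent counts):
  (120/800)×65.5 + (160/800)×25 + (160/800)×55.5 + (360/800)×79.2 = 61.565%
Reweighting by population grade level shares:
  0.35×65.5 + 0.13×25 + 0.21×55.5 + 0.31×79.2 = 62.382%

62.4%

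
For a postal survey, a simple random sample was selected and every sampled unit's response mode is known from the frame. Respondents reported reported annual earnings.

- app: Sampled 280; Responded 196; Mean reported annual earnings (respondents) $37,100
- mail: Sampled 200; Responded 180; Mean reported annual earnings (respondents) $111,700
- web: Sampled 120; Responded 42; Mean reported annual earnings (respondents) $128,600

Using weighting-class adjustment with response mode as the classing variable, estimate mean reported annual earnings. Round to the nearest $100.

$80,300

Class response rates: app 196/280 = 70%, mail 180/200 = 90%, web 42/120 = 35%.
Each respondent's weight = sampled/responded in their class; summing within a class gives n_sampled, so:
  app: 280 × 37,100 = 10,388,000
  mail: 200 × 111,700 = 22,340,000
  web: 120 × 128,600 = 15,432,000
Adjusted estimate = 48,160,000 / 600 = 80266.7 → $80,300.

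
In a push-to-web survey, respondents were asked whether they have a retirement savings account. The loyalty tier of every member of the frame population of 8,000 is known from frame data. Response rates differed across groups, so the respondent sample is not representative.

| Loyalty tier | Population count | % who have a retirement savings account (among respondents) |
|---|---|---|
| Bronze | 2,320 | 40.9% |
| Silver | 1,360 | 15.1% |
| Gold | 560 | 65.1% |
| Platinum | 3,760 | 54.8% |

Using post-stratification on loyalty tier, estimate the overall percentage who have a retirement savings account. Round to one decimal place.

44.7%

Weight each group's respondent value by its population share:
  Bronze: (2,320/8,000) × 40.9 = 11.861
  Silver: (1,360/8,000) × 15.1 = 2.567
  Gold: (560/8,000) × 65.1 = 4.557
  Platinum: (3,760/8,000) × 54.8 = 25.756
Post-stratified estimate = 44.741 → 44.7%.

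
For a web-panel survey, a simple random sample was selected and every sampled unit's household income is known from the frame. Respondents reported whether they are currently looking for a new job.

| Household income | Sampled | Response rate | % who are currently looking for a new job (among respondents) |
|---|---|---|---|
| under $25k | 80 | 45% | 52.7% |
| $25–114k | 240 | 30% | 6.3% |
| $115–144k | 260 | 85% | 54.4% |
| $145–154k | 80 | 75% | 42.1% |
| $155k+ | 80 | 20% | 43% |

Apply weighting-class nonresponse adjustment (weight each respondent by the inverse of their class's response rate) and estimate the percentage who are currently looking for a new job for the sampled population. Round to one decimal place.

36.1%

Weighting each respondent by the inverse class response rate inflates each class back to its sampled size, so the class weight is n_sampled:
  under $25k: 80 × 52.7 = 4216
  $25–114k: 240 × 6.3 = 1512
  $115–144k: 260 × 54.4 = 14,144
  $145–154k: 80 × 42.1 = 3368
  $155k+: 80 × 43 = 3440
Adjusted estimate = 26,680 / 740 = 36.0541 → 36.1%.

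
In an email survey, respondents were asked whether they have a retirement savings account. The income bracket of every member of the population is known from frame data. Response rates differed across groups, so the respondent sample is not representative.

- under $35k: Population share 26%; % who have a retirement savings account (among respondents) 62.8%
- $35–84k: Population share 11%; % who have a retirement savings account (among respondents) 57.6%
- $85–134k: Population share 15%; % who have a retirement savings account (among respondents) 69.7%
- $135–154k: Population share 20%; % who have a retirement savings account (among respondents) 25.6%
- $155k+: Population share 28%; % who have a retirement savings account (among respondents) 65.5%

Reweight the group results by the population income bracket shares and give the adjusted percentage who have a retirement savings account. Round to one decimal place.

56.6%

Each cell contributes population-share × respondent value:
  under $35k: 0.26 × 62.8 = 16.328
  $35–84k: 0.11 × 57.6 = 6.336
  $85–134k: 0.15 × 69.7 = 10.455
  $135–154k: 0.2 × 25.6 = 5.12
  $155k+: 0.28 × 65.5 = 18.34
Post-stratified estimate = 56.579 → 56.6%.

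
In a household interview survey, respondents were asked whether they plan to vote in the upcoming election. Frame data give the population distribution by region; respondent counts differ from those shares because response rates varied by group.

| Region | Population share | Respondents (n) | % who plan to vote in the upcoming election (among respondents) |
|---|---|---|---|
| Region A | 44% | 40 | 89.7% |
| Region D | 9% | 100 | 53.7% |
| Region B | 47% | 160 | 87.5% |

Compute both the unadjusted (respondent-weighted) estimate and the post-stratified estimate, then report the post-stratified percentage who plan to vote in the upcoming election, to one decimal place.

Naive respondent-only estimate (weights = respondent counts):
  (40/300)×89.7 + (100/300)×53.7 + (160/300)×87.5 = 76.5267%
Post-stratifying to population shares instead:
  0.44×89.7 + 0.09×53.7 + 0.47×87.5 = 85.426%

85.4%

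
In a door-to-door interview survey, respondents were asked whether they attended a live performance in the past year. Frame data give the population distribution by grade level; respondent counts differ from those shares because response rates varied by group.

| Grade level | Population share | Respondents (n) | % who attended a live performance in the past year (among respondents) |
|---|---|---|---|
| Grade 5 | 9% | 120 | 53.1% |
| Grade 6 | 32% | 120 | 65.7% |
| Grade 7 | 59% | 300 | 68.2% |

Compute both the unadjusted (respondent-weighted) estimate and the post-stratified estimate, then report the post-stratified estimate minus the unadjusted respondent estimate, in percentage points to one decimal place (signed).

+1.8 percentage points

Without adjustment, the pooled respondent share is:
  (120/540)×53.1 + (120/540)×65.7 + (300/540)×68.2 = 64.2889%
Reweighting by population grade level shares:
  0.09×53.1 + 0.32×65.7 + 0.59×68.2 = 66.041%
Difference = 66.041 − 64.2889 = 1.7521 pp.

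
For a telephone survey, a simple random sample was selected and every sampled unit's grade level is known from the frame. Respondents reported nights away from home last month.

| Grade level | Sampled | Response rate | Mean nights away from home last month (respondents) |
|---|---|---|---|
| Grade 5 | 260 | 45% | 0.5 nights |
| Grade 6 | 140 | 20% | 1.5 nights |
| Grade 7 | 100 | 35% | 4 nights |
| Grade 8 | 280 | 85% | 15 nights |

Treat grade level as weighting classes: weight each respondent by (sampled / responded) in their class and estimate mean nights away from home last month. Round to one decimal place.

6.3

Each respondent's weight = sampled/responded in their class; summing within a class gives n_sampled, so:
  Grade 5: 260 × 0.5 = 130
  Grade 6: 140 × 1.5 = 210
  Grade 7: 100 × 4 = 400
  Grade 8: 280 × 15 = 4200
Adjusted estimate = 4940 / 780 = 6.33333 → 6.3.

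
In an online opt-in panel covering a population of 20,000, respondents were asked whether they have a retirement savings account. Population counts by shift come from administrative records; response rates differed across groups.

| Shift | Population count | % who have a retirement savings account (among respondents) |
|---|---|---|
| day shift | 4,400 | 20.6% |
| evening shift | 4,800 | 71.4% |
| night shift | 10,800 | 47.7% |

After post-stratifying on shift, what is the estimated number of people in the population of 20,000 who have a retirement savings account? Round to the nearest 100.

Estimated count per cell = population count × respondent percentage:
  day shift: 4,400 × 20.6% = 906.4
  evening shift: 4,800 × 71.4% = 3427.2
  night shift: 10,800 × 47.7% = 5151.6
Estimated total = 9485.2 → 9,500.

9,500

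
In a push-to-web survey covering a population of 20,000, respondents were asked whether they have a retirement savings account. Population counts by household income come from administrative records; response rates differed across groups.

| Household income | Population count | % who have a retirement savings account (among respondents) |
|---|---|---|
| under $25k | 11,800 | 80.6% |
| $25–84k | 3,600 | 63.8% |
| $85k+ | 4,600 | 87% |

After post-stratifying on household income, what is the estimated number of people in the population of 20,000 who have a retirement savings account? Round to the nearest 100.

15,800

Each cell contributes its population count × the respondent rate:
  under $25k: 11,800 × 80.6% = 9510.8
  $25–84k: 3,600 × 63.8% = 2296.8
  $85k+: 4,600 × 87% = 4002
Estimated total = 15809.6 → 15,800.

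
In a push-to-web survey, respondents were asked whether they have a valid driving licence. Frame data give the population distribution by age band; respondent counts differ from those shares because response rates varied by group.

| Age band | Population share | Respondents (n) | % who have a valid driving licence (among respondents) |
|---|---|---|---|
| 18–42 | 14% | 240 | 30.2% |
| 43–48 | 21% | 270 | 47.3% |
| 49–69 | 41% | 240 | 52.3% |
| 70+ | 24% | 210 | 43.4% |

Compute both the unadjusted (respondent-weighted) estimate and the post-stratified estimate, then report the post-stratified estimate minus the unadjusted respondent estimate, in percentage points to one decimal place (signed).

Without adjustment, the pooled respondent share is:
  (240/960)×30.2 + (270/960)×47.3 + (240/960)×52.3 + (210/960)×43.4 = 43.4219%
Reweighting by population age band shares:
  0.14×30.2 + 0.21×47.3 + 0.41×52.3 + 0.24×43.4 = 46.02%
Difference = 46.02 − 43.4219 = 2.5981 pp.

+2.6 percentage points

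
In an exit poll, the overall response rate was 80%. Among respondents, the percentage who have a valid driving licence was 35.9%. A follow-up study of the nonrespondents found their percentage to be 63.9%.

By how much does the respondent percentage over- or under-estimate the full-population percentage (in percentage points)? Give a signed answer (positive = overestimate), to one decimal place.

Nonresponse fraction = 1 − 0.8 = 0.2.
Bias = (nonresponse fraction) × (respondent percentage − nonrespondent percentage)
     = 0.2 × (35.9 − 63.9) = 0.2 × -28 = -5.6.

-5.6 percentage points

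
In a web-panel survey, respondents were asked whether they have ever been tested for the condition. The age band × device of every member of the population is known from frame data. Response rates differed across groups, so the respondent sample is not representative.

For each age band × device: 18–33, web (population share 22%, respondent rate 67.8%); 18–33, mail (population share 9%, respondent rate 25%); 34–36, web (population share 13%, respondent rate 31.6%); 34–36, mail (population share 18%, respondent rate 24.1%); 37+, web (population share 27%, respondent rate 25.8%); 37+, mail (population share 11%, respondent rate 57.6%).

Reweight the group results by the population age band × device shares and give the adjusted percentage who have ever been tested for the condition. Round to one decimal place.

38.9%

Reweight to the known age band × device distribution:
  18–33, web: 0.22 × 67.8 = 14.916
  18–33, mail: 0.09 × 25 = 2.25
  34–36, web: 0.13 × 31.6 = 4.108
  34–36, mail: 0.18 × 24.1 = 4.338
  37+, web: 0.27 × 25.8 = 6.966
  37+, mail: 0.11 × 57.6 = 6.336
Post-stratified estimate = 38.914 → 38.9%.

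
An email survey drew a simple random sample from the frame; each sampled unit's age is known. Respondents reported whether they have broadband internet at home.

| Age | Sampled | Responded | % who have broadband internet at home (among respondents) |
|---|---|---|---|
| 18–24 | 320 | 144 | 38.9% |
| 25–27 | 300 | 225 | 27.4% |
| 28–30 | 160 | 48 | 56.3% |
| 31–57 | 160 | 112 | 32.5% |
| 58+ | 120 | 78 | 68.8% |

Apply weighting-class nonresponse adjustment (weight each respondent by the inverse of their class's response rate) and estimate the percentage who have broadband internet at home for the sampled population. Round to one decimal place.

40.7%

Class response rates: 18–24 144/320 = 45%, 25–27 225/300 = 75%, 28–30 48/160 = 30%, 31–57 112/160 = 70%, 58+ 78/120 = 65%.
Each respondent's weight = sampled/responded in their class; summing within a class gives n_sampled, so:
  18–24: 320 × 38.9 = 12,448
  25–27: 300 × 27.4 = 8220
  28–30: 160 × 56.3 = 9008
  31–57: 160 × 32.5 = 5200
  58+: 120 × 68.8 = 8256
Adjusted estimate = 43,132 / 1,060 = 40.6906 → 40.7%.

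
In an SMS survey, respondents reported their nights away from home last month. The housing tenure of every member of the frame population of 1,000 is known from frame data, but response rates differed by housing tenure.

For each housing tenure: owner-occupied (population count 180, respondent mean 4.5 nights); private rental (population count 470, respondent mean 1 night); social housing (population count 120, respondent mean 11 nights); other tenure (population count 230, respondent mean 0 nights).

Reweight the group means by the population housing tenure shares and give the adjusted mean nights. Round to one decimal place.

Post-stratification weights by population share, not respondent share:
  owner-occupied: (180/1,000) × 4.5 = 0.81
  private rental: (470/1,000) × 1 = 0.47
  social housing: (120/1,000) × 11 = 1.32
  other tenure: (230/1,000) × 0 = 0
Post-stratified estimate = 2.6 → 2.6.

2.6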